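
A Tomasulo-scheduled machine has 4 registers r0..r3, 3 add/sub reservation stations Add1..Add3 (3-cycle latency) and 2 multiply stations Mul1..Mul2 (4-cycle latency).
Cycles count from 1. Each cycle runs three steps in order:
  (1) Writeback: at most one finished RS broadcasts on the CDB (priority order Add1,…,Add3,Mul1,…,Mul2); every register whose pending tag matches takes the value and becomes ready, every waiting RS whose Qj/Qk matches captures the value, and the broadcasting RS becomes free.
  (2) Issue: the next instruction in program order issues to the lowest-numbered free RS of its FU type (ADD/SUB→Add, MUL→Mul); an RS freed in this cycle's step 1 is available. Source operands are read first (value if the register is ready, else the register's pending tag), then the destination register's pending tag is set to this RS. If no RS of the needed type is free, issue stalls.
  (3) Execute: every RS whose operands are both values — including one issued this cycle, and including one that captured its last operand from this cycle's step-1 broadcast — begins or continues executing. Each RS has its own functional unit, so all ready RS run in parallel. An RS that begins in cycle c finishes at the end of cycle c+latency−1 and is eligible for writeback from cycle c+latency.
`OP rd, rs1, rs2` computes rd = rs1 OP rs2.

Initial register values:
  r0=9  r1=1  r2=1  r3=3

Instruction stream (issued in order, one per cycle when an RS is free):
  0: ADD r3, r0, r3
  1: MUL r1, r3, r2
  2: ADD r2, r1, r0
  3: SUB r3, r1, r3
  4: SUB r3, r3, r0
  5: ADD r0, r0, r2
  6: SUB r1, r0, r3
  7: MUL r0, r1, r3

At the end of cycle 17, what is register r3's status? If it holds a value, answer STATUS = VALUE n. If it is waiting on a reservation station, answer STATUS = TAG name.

  c1: issue ADD r3<-Add1  regs: r0:9,r1:1,r2:1,r3:Add1
  c2: issue MUL r1<-Mul1  regs: r0:9,r1:Mul1,r2:1,r3:Add1
  c3: issue ADD r2<-Add2  regs: r0:9,r1:Mul1,r2:Add2,r3:Add1
  c4: CDB Add1=12; issue SUB r3<-Add1  regs: r0:9,r1:Mul1,r2:Add2,r3:Add1
  c5: issue SUB r3<-Add3  regs: r0:9,r1:Mul1,r2:Add2,r3:Add3
  c6: stall  regs: r0:9,r1:Mul1,r2:Add2,r3:Add3
  c7: stall  regs: r0:9,r1:Mul1,r2:Add2,r3:Add3
  c8: CDB Mul1=12; stall  regs: r0:9,r1:12,r2:Add2,r3:Add3
  c9: stall  regs: r0:9,r1:12,r2:Add2,r3:Add3
  c10: stall  regs: r0:9,r1:12,r2:Add2,r3:Add3
  c11: CDB Add1=0; issue ADD r0<-Add1  regs: r0:Add1,r1:12,r2:Add2,r3:Add3
  c12: CDB Add2=21; issue SUB r1<-Add2  regs: r0:Add1,r1:Add2,r2:21,r3:Add3
  c13: issue MUL r0<-Mul1  regs: r0:Mul1,r1:Add2,r2:21,r3:Add3
  c14: CDB Add3=-9  regs: r0:Mul1,r1:Add2,r2:21,r3:-9
  c15: CDB Add1=30  regs: r0:Mul1,r1:Add2,r2:21,r3:-9
  c16: -  regs: r0:Mul1,r1:Add2,r2:21,r3:-9
  c17: -  regs: r0:Mul1,r1:Add2,r2:21,r3:-9

STATUS = VALUE -9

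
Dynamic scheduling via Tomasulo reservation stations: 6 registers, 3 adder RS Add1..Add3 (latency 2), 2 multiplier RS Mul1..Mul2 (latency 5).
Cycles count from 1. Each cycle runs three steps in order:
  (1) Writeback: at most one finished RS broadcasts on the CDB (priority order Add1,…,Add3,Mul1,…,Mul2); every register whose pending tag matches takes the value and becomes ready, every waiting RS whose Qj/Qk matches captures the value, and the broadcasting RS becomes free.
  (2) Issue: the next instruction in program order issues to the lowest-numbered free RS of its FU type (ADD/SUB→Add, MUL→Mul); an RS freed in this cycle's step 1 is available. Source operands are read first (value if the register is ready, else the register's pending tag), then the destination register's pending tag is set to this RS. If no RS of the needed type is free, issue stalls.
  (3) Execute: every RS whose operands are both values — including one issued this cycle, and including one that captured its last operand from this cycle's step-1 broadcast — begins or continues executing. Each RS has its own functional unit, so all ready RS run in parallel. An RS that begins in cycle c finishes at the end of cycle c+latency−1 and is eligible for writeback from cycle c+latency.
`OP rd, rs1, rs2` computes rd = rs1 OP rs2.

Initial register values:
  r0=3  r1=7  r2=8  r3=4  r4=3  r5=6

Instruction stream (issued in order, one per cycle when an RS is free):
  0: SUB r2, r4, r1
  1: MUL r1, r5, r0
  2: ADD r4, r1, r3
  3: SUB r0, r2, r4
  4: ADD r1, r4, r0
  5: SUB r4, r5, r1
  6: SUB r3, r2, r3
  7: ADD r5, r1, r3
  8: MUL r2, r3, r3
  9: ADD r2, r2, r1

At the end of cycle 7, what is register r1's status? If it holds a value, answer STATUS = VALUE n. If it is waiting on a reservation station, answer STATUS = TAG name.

STATUS = TAG Add3

cycle 1: issue SUB r2<-Add1 // r0:3,r1:7,r2:Add1,r3:4,r4:3,r5:6
cycle 2: issue MUL r1<-Mul1 // r0:3,r1:Mul1,r2:Add1,r3:4,r4:3,r5:6
cycle 3: CDB Add1=-4; issue ADD r4<-Add1 // r0:3,r1:Mul1,r2:-4,r3:4,r4:Add1,r5:6
cycle 4: issue SUB r0<-Add2 // r0:Add2,r1:Mul1,r2:-4,r3:4,r4:Add1,r5:6
cycle 5: issue ADD r1<-Add3 // r0:Add2,r1:Add3,r2:-4,r3:4,r4:Add1,r5:6
cycle 6: stall // r0:Add2,r1:Add3,r2:-4,r3:4,r4:Add1,r5:6
cycle 7: CDB Mul1=18; stall // r0:Add2,r1:Add3,r2:-4,r3:4,r4:Add1,r5:6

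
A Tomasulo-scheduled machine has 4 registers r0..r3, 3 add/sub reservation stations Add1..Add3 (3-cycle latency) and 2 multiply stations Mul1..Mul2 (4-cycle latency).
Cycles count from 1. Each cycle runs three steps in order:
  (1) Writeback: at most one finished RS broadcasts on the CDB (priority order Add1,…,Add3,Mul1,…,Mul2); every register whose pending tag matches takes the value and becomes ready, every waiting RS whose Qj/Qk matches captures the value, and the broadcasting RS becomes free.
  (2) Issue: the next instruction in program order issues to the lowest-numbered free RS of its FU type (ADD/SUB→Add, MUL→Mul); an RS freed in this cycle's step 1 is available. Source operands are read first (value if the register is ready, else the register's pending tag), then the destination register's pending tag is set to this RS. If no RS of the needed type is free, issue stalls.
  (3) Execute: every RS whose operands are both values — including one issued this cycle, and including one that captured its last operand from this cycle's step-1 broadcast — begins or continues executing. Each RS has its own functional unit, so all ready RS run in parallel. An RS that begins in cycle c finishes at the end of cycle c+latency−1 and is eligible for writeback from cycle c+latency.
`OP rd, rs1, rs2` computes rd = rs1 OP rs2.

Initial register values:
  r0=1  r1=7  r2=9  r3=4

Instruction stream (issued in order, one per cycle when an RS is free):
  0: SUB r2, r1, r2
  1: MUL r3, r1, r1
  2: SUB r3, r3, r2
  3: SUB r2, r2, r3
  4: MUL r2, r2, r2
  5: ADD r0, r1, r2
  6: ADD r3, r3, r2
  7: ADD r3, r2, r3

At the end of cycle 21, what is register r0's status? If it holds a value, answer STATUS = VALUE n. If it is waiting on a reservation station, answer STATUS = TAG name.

STATUS = VALUE 2816

  c1: issue SUB r2<-Add1  regs: r0:1,r1:7,r2:Add1,r3:4
  c2: issue MUL r3<-Mul1  regs: r0:1,r1:7,r2:Add1,r3:Mul1
  c3: issue SUB r3<-Add2  regs: r0:1,r1:7,r2:Add1,r3:Add2
  c4: CDB Add1=-2; issue SUB r2<-Add1  regs: r0:1,r1:7,r2:Add1,r3:Add2
  c5: issue MUL r2<-Mul2  regs: r0:1,r1:7,r2:Mul2,r3:Add2
  c6: CDB Mul1=49; issue ADD r0<-Add3  regs: r0:Add3,r1:7,r2:Mul2,r3:Add2
  c7: stall  regs: r0:Add3,r1:7,r2:Mul2,r3:Add2
  c8: stall  regs: r0:Add3,r1:7,r2:Mul2,r3:Add2
  c9: CDB Add2=51; issue ADD r3<-Add2  regs: r0:Add3,r1:7,r2:Mul2,r3:Add2
  c10: stall  regs: r0:Add3,r1:7,r2:Mul2,r3:Add2
  c11: stall  regs: r0:Add3,r1:7,r2:Mul2,r3:Add2
  c12: CDB Add1=-53; issue ADD r3<-Add1  regs: r0:Add3,r1:7,r2:Mul2,r3:Add1
  c13: -  regs: r0:Add3,r1:7,r2:Mul2,r3:Add1
  c14: -  regs: r0:Add3,r1:7,r2:Mul2,r3:Add1
  c15: -  regs: r0:Add3,r1:7,r2:Mul2,r3:Add1
  c16: CDB Mul2=2809  regs: r0:Add3,r1:7,r2:2809,r3:Add1
  c17: -  regs: r0:Add3,r1:7,r2:2809,r3:Add1
  c18: -  regs: r0:Add3,r1:7,r2:2809,r3:Add1
  c19: CDB Add2=2860  regs: r0:Add3,r1:7,r2:2809,r3:Add1
  c20: CDB Add3=2816  regs: r0:2816,r1:7,r2:2809,r3:Add1
  c21: -  regs: r0:2816,r1:7,r2:2809,r3:Add1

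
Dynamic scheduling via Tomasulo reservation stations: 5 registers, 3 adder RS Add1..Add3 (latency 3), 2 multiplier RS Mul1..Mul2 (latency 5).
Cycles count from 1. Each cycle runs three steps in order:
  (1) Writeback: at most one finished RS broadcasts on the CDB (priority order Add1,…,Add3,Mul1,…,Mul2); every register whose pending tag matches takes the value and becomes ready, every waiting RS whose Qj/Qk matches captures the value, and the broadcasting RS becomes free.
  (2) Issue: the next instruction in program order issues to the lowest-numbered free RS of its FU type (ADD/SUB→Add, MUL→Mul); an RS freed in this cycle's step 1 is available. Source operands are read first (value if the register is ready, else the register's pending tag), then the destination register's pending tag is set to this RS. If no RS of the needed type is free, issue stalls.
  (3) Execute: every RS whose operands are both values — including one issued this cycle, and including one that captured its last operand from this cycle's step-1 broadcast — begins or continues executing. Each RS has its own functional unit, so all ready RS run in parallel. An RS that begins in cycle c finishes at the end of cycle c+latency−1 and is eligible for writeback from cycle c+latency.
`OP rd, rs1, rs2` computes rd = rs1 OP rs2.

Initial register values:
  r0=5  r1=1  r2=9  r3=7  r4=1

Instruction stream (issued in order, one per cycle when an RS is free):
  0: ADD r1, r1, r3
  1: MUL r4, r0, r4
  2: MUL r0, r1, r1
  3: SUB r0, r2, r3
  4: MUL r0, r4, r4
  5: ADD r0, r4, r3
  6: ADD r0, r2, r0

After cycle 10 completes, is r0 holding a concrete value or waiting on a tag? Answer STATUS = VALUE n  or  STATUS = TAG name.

STATUS = TAG Add2

c1: issue ADD r1<-Add1 | r0:5,r1:Add1,r2:9,r3:7,r4:1
c2: issue MUL r4<-Mul1 | r0:5,r1:Add1,r2:9,r3:7,r4:Mul1
c3: issue MUL r0<-Mul2 | r0:Mul2,r1:Add1,r2:9,r3:7,r4:Mul1
c4: CDB Add1=8; issue SUB r0<-Add1 | r0:Add1,r1:8,r2:9,r3:7,r4:Mul1
c5: stall | r0:Add1,r1:8,r2:9,r3:7,r4:Mul1
c6: stall | r0:Add1,r1:8,r2:9,r3:7,r4:Mul1
c7: CDB Add1=2; stall | r0:2,r1:8,r2:9,r3:7,r4:Mul1
c8: CDB Mul1=5; issue MUL r0<-Mul1 | r0:Mul1,r1:8,r2:9,r3:7,r4:5
c9: CDB Mul2=64; issue ADD r0<-Add1 | r0:Add1,r1:8,r2:9,r3:7,r4:5
c10: issue ADD r0<-Add2 | r0:Add2,r1:8,r2:9,r3:7,r4:5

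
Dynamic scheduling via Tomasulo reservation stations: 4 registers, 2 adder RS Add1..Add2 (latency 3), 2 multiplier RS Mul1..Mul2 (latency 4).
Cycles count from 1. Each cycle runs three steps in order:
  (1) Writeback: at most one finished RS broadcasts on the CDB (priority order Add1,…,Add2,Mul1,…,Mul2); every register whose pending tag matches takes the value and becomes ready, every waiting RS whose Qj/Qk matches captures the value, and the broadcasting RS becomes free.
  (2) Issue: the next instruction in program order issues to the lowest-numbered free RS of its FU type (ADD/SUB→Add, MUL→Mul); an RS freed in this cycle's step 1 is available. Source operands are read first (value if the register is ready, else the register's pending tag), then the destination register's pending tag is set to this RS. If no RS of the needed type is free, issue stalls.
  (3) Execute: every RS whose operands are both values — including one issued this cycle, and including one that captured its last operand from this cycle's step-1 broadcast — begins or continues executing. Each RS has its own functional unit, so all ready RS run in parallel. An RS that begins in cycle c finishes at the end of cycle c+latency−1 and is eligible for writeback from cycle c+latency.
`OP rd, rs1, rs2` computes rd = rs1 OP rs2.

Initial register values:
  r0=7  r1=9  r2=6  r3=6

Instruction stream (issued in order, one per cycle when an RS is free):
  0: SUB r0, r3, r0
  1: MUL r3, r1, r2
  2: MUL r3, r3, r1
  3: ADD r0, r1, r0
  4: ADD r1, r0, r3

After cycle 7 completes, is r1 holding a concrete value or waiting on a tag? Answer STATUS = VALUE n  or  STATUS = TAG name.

STATUS = TAG Add2

cycle 1: issue SUB r0<-Add1 // r0:Add1,r1:9,r2:6,r3:6
cycle 2: issue MUL r3<-Mul1 // r0:Add1,r1:9,r2:6,r3:Mul1
cycle 3: issue MUL r3<-Mul2 // r0:Add1,r1:9,r2:6,r3:Mul2
cycle 4: CDB Add1=-1; issue ADD r0<-Add1 // r0:Add1,r1:9,r2:6,r3:Mul2
cycle 5: issue ADD r1<-Add2 // r0:Add1,r1:Add2,r2:6,r3:Mul2
cycle 6: CDB Mul1=54 // r0:Add1,r1:Add2,r2:6,r3:Mul2
cycle 7: CDB Add1=8 // r0:8,r1:Add2,r2:6,r3:Mul2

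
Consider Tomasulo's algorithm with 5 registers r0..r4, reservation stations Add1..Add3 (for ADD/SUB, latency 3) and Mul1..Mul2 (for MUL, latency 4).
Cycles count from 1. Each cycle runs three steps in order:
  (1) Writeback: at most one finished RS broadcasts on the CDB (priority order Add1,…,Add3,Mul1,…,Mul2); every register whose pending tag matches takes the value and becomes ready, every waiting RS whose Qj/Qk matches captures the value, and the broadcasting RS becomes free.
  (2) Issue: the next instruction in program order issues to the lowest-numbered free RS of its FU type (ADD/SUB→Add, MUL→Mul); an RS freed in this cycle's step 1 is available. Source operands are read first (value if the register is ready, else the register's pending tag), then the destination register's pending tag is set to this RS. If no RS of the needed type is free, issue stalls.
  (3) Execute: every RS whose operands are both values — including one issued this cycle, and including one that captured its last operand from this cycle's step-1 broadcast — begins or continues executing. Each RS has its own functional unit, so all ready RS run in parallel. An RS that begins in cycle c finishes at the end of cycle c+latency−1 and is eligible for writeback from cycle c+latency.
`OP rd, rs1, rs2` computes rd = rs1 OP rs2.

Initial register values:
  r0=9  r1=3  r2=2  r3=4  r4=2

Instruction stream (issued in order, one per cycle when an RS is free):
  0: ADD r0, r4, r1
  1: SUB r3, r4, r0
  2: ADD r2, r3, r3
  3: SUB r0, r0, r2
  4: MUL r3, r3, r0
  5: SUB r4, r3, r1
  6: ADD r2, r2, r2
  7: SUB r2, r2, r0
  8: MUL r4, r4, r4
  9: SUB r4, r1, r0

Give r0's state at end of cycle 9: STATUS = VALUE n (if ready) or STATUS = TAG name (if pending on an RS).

  c1: issue ADD r0<-Add1  regs: r0:Add1,r1:3,r2:2,r3:4,r4:2
  c2: issue SUB r3<-Add2  regs: r0:Add1,r1:3,r2:2,r3:Add2,r4:2
  c3: issue ADD r2<-Add3  regs: r0:Add1,r1:3,r2:Add3,r3:Add2,r4:2
  c4: CDB Add1=5; issue SUB r0<-Add1  regs: r0:Add1,r1:3,r2:Add3,r3:Add2,r4:2
  c5: issue MUL r3<-Mul1  regs: r0:Add1,r1:3,r2:Add3,r3:Mul1,r4:2
  c6: stall  regs: r0:Add1,r1:3,r2:Add3,r3:Mul1,r4:2
  c7: CDB Add2=-3; issue SUB r4<-Add2  regs: r0:Add1,r1:3,r2:Add3,r3:Mul1,r4:Add2
  c8: stall  regs: r0:Add1,r1:3,r2:Add3,r3:Mul1,r4:Add2
  c9: stall  regs: r0:Add1,r1:3,r2:Add3,r3:Mul1,r4:Add2

STATUS = TAG Add1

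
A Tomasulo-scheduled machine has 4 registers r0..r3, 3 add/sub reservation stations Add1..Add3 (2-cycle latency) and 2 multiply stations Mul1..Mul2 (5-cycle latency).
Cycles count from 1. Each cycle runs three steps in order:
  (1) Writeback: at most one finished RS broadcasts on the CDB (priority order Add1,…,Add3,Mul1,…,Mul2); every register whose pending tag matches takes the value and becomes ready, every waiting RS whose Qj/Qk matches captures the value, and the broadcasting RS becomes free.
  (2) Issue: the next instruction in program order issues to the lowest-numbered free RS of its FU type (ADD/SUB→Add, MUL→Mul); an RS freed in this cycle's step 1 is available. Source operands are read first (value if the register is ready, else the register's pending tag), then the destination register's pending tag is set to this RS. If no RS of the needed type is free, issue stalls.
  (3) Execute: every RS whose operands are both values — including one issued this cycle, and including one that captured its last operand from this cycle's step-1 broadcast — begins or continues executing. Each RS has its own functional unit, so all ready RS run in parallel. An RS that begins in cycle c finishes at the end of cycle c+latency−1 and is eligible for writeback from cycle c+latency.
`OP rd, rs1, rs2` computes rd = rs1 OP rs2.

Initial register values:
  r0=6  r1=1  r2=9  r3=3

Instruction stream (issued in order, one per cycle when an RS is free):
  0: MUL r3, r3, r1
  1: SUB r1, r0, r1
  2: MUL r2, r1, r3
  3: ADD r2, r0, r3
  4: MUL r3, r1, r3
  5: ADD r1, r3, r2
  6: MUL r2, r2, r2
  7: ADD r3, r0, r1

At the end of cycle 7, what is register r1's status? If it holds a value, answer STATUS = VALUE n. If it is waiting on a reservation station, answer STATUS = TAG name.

STATUS = TAG Add2

  c1: issue MUL r3<-Mul1  regs: r0:6,r1:1,r2:9,r3:Mul1
  c2: issue SUB r1<-Add1  regs: r0:6,r1:Add1,r2:9,r3:Mul1
  c3: issue MUL r2<-Mul2  regs: r0:6,r1:Add1,r2:Mul2,r3:Mul1
  c4: CDB Add1=5; issue ADD r2<-Add1  regs: r0:6,r1:5,r2:Add1,r3:Mul1
  c5: stall  regs: r0:6,r1:5,r2:Add1,r3:Mul1
  c6: CDB Mul1=3; issue MUL r3<-Mul1  regs: r0:6,r1:5,r2:Add1,r3:Mul1
  c7: issue ADD r1<-Add2  regs: r0:6,r1:Add2,r2:Add1,r3:Mul1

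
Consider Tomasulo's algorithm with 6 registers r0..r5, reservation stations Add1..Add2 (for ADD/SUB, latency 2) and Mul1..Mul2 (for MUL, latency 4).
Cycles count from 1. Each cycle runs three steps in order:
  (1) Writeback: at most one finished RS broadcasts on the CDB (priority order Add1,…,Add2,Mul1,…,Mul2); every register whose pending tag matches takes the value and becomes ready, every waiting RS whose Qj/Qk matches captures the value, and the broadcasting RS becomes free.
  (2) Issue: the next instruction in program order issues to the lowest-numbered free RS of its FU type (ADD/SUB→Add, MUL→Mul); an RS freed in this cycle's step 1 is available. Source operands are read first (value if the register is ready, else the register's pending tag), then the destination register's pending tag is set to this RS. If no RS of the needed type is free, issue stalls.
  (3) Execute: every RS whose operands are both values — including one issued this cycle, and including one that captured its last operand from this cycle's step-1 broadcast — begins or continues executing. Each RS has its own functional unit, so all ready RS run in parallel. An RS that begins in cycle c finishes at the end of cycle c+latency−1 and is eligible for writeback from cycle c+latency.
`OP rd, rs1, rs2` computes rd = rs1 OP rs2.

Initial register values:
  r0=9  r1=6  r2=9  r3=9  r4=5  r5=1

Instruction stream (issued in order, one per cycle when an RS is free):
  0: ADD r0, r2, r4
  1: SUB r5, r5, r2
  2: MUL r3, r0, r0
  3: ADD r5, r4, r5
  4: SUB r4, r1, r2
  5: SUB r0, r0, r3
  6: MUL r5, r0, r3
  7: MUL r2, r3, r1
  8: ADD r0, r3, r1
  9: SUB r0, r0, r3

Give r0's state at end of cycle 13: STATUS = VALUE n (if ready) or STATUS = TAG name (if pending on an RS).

STATUS = VALUE 6

cycle 1: issue ADD r0<-Add1 // r0:Add1,r1:6,r2:9,r3:9,r4:5,r5:1
cycle 2: issue SUB r5<-Add2 // r0:Add1,r1:6,r2:9,r3:9,r4:5,r5:Add2
cycle 3: CDB Add1=14; issue MUL r3<-Mul1 // r0:14,r1:6,r2:9,r3:Mul1,r4:5,r5:Add2
cycle 4: CDB Add2=-8; issue ADD r5<-Add1 // r0:14,r1:6,r2:9,r3:Mul1,r4:5,r5:Add1
cycle 5: issue SUB r4<-Add2 // r0:14,r1:6,r2:9,r3:Mul1,r4:Add2,r5:Add1
cycle 6: CDB Add1=-3; issue SUB r0<-Add1 // r0:Add1,r1:6,r2:9,r3:Mul1,r4:Add2,r5:-3
cycle 7: CDB Add2=-3; issue MUL r5<-Mul2 // r0:Add1,r1:6,r2:9,r3:Mul1,r4:-3,r5:Mul2
cycle 8: CDB Mul1=196; issue MUL r2<-Mul1 // r0:Add1,r1:6,r2:Mul1,r3:196,r4:-3,r5:Mul2
cycle 9: issue ADD r0<-Add2 // r0:Add2,r1:6,r2:Mul1,r3:196,r4:-3,r5:Mul2
cycle 10: CDB Add1=-182; issue SUB r0<-Add1 // r0:Add1,r1:6,r2:Mul1,r3:196,r4:-3,r5:Mul2
cycle 11: CDB Add2=202 // r0:Add1,r1:6,r2:Mul1,r3:196,r4:-3,r5:Mul2
cycle 12: CDB Mul1=1176 // r0:Add1,r1:6,r2:1176,r3:196,r4:-3,r5:Mul2
cycle 13: CDB Add1=6 // r0:6,r1:6,r2:1176,r3:196,r4:-3,r5:Mul2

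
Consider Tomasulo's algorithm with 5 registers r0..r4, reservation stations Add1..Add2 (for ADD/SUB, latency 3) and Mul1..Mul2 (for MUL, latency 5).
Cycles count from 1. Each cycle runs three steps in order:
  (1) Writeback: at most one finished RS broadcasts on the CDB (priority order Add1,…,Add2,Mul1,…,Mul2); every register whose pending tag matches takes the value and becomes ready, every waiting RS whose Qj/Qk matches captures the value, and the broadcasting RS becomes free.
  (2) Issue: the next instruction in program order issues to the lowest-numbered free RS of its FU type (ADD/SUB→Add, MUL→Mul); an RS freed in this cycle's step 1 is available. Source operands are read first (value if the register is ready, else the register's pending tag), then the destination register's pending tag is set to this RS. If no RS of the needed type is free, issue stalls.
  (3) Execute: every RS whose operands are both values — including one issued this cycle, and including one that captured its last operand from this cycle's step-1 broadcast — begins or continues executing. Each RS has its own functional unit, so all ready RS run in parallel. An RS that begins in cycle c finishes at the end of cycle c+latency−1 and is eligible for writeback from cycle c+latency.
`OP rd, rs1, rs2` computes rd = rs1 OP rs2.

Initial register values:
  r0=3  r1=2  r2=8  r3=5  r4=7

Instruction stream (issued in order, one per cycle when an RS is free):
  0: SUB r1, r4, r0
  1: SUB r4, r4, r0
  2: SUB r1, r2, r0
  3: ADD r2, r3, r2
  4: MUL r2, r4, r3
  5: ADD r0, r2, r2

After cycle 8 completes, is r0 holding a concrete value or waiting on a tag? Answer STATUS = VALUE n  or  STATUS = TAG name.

  c1: issue SUB r1<-Add1  regs: r0:3,r1:Add1,r2:8,r3:5,r4:7
  c2: issue SUB r4<-Add2  regs: r0:3,r1:Add1,r2:8,r3:5,r4:Add2
  c3: stall  regs: r0:3,r1:Add1,r2:8,r3:5,r4:Add2
  c4: CDB Add1=4; issue SUB r1<-Add1  regs: r0:3,r1:Add1,r2:8,r3:5,r4:Add2
  c5: CDB Add2=4; issue ADD r2<-Add2  regs: r0:3,r1:Add1,r2:Add2,r3:5,r4:4
  c6: issue MUL r2<-Mul1  regs: r0:3,r1:Add1,r2:Mul1,r3:5,r4:4
  c7: CDB Add1=5; issue ADD r0<-Add1  regs: r0:Add1,r1:5,r2:Mul1,r3:5,r4:4
  c8: CDB Add2=13  regs: r0:Add1,r1:5,r2:Mul1,r3:5,r4:4

STATUS = TAG Add1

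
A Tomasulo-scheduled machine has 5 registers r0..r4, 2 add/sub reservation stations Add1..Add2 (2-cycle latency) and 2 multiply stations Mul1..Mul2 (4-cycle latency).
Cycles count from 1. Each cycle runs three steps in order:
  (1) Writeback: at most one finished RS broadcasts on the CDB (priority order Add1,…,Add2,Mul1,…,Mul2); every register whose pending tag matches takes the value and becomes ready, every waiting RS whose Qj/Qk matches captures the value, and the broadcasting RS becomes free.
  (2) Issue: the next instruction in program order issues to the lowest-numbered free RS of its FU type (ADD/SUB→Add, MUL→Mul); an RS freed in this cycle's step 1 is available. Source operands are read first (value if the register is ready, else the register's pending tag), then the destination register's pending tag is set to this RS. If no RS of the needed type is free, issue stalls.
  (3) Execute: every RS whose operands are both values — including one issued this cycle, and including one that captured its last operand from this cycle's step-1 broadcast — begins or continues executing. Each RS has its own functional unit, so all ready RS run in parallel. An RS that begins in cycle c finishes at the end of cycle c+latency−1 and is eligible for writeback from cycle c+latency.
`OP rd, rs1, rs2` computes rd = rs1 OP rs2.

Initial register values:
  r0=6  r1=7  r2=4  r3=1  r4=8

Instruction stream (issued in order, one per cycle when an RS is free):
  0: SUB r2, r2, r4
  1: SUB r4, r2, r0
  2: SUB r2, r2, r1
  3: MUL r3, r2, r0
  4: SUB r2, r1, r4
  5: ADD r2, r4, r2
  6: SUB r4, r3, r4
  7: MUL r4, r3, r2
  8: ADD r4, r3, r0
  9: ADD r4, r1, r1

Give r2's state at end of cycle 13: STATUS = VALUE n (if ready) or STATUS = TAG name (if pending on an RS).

cycle 1: issue SUB r2<-Add1 // r0:6,r1:7,r2:Add1,r3:1,r4:8
cycle 2: issue SUB r4<-Add2 // r0:6,r1:7,r2:Add1,r3:1,r4:Add2
cycle 3: CDB Add1=-4; issue SUB r2<-Add1 // r0:6,r1:7,r2:Add1,r3:1,r4:Add2
cycle 4: issue MUL r3<-Mul1 // r0:6,r1:7,r2:Add1,r3:Mul1,r4:Add2
cycle 5: CDB Add1=-11; issue SUB r2<-Add1 // r0:6,r1:7,r2:Add1,r3:Mul1,r4:Add2
cycle 6: CDB Add2=-10; issue ADD r2<-Add2 // r0:6,r1:7,r2:Add2,r3:Mul1,r4:-10
cycle 7: stall // r0:6,r1:7,r2:Add2,r3:Mul1,r4:-10
cycle 8: CDB Add1=17; issue SUB r4<-Add1 // r0:6,r1:7,r2:Add2,r3:Mul1,r4:Add1
cycle 9: CDB Mul1=-66; issue MUL r4<-Mul1 // r0:6,r1:7,r2:Add2,r3:-66,r4:Mul1
cycle 10: CDB Add2=7; issue ADD r4<-Add2 // r0:6,r1:7,r2:7,r3:-66,r4:Add2
cycle 11: CDB Add1=-56; issue ADD r4<-Add1 // r0:6,r1:7,r2:7,r3:-66,r4:Add1
cycle 12: CDB Add2=-60 // r0:6,r1:7,r2:7,r3:-66,r4:Add1
cycle 13: CDB Add1=14 // r0:6,r1:7,r2:7,r3:-66,r4:14

STATUS = VALUE 7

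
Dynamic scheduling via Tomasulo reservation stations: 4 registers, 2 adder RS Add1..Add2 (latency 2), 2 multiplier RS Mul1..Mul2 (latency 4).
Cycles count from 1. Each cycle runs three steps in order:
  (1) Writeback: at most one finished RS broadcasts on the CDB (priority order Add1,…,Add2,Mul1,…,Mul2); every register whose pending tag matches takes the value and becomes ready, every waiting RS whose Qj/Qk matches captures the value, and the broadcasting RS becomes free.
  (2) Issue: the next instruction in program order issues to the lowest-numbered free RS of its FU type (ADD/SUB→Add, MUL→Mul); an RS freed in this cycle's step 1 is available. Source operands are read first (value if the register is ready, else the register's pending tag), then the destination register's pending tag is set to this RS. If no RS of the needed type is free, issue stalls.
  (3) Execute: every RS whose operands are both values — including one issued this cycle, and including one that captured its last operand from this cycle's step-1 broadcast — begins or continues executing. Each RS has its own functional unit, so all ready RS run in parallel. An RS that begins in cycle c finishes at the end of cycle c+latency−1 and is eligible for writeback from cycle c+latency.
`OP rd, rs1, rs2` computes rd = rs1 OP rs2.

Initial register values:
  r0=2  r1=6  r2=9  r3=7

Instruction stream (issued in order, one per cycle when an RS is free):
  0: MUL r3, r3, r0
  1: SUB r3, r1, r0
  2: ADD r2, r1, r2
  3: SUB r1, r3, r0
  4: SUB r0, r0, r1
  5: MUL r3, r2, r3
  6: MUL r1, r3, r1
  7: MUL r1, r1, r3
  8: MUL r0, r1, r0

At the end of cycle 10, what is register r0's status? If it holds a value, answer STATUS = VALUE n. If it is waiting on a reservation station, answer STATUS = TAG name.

STATUS = VALUE 0

cycle 1: issue MUL r3<-Mul1 // r0:2,r1:6,r2:9,r3:Mul1
cycle 2: issue SUB r3<-Add1 // r0:2,r1:6,r2:9,r3:Add1
cycle 3: issue ADD r2<-Add2 // r0:2,r1:6,r2:Add2,r3:Add1
cycle 4: CDB Add1=4; issue SUB r1<-Add1 // r0:2,r1:Add1,r2:Add2,r3:4
cycle 5: CDB Add2=15; issue SUB r0<-Add2 // r0:Add2,r1:Add1,r2:15,r3:4
cycle 6: CDB Add1=2; issue MUL r3<-Mul2 // r0:Add2,r1:2,r2:15,r3:Mul2
cycle 7: CDB Mul1=14; issue MUL r1<-Mul1 // r0:Add2,r1:Mul1,r2:15,r3:Mul2
cycle 8: CDB Add2=0; stall // r0:0,r1:Mul1,r2:15,r3:Mul2
cycle 9: stall // r0:0,r1:Mul1,r2:15,r3:Mul2
cycle 10: CDB Mul2=60; issue MUL r1<-Mul2 // r0:0,r1:Mul2,r2:15,r3:60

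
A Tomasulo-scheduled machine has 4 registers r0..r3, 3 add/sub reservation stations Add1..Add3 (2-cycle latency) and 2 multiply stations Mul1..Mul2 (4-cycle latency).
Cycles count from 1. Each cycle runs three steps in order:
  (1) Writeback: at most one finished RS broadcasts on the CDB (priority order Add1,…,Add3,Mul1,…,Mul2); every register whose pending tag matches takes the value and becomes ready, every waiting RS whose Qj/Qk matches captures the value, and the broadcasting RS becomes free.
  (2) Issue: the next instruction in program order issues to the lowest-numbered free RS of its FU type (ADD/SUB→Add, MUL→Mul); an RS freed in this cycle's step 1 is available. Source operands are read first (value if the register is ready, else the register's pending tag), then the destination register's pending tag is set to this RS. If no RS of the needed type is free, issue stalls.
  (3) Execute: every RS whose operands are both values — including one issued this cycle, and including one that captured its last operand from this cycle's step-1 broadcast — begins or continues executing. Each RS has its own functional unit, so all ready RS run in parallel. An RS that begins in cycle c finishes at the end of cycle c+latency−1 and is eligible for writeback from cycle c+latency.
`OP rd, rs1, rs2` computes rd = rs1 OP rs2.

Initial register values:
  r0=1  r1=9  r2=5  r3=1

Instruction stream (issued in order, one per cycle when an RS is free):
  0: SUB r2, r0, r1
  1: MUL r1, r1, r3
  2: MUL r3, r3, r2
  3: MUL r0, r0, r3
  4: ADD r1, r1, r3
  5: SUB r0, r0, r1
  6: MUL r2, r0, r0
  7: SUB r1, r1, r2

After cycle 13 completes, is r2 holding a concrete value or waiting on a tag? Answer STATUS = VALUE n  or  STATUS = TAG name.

  c1: issue SUB r2<-Add1  regs: r0:1,r1:9,r2:Add1,r3:1
  c2: issue MUL r1<-Mul1  regs: r0:1,r1:Mul1,r2:Add1,r3:1
  c3: CDB Add1=-8; issue MUL r3<-Mul2  regs: r0:1,r1:Mul1,r2:-8,r3:Mul2
  c4: stall  regs: r0:1,r1:Mul1,r2:-8,r3:Mul2
  c5: stall  regs: r0:1,r1:Mul1,r2:-8,r3:Mul2
  c6: CDB Mul1=9; issue MUL r0<-Mul1  regs: r0:Mul1,r1:9,r2:-8,r3:Mul2
  c7: CDB Mul2=-8; issue ADD r1<-Add1  regs: r0:Mul1,r1:Add1,r2:-8,r3:-8
  c8: issue SUB r0<-Add2  regs: r0:Add2,r1:Add1,r2:-8,r3:-8
  c9: CDB Add1=1; issue MUL r2<-Mul2  regs: r0:Add2,r1:1,r2:Mul2,r3:-8
  c10: issue SUB r1<-Add1  regs: r0:Add2,r1:Add1,r2:Mul2,r3:-8
  c11: CDB Mul1=-8  regs: r0:Add2,r1:Add1,r2:Mul2,r3:-8
  c12: -  regs: r0:Add2,r1:Add1,r2:Mul2,r3:-8
  c13: CDB Add2=-9  regs: r0:-9,r1:Add1,r2:Mul2,r3:-8

STATUS = TAG Mul2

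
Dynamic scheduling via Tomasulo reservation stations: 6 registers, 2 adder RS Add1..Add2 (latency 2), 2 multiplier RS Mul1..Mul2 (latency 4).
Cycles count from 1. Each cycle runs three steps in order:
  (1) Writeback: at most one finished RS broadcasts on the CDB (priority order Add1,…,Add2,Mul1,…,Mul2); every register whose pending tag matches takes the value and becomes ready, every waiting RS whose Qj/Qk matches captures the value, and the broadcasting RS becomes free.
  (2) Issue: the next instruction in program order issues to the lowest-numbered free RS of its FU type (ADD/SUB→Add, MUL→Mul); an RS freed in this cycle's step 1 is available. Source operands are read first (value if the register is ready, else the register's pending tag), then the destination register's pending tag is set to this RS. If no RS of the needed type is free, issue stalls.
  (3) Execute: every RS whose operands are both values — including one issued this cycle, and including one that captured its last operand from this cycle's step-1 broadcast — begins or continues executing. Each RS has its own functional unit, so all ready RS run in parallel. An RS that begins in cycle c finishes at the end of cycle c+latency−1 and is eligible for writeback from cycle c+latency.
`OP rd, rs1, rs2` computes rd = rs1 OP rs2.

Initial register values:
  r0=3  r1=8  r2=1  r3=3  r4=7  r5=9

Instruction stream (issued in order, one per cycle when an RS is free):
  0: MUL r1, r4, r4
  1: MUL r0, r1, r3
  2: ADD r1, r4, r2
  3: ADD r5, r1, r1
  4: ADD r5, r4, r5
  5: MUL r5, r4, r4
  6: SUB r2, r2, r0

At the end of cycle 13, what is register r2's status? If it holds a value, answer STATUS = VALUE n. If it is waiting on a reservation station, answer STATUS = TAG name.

STATUS = VALUE -146

cycle 1: issue MUL r1<-Mul1 // r0:3,r1:Mul1,r2:1,r3:3,r4:7,r5:9
cycle 2: issue MUL r0<-Mul2 // r0:Mul2,r1:Mul1,r2:1,r3:3,r4:7,r5:9
cycle 3: issue ADD r1<-Add1 // r0:Mul2,r1:Add1,r2:1,r3:3,r4:7,r5:9
cycle 4: issue ADD r5<-Add2 // r0:Mul2,r1:Add1,r2:1,r3:3,r4:7,r5:Add2
cycle 5: CDB Add1=8; issue ADD r5<-Add1 // r0:Mul2,r1:8,r2:1,r3:3,r4:7,r5:Add1
cycle 6: CDB Mul1=49; issue MUL r5<-Mul1 // r0:Mul2,r1:8,r2:1,r3:3,r4:7,r5:Mul1
cycle 7: CDB Add2=16; issue SUB r2<-Add2 // r0:Mul2,r1:8,r2:Add2,r3:3,r4:7,r5:Mul1
cycle 8: - // r0:Mul2,r1:8,r2:Add2,r3:3,r4:7,r5:Mul1
cycle 9: CDB Add1=23 // r0:Mul2,r1:8,r2:Add2,r3:3,r4:7,r5:Mul1
cycle 10: CDB Mul1=49 // r0:Mul2,r1:8,r2:Add2,r3:3,r4:7,r5:49
cycle 11: CDB Mul2=147 // r0:147,r1:8,r2:Add2,r3:3,r4:7,r5:49
cycle 12: - // r0:147,r1:8,r2:Add2,r3:3,r4:7,r5:49
cycle 13: CDB Add2=-146 // r0:147,r1:8,r2:-146,r3:3,r4:7,r5:49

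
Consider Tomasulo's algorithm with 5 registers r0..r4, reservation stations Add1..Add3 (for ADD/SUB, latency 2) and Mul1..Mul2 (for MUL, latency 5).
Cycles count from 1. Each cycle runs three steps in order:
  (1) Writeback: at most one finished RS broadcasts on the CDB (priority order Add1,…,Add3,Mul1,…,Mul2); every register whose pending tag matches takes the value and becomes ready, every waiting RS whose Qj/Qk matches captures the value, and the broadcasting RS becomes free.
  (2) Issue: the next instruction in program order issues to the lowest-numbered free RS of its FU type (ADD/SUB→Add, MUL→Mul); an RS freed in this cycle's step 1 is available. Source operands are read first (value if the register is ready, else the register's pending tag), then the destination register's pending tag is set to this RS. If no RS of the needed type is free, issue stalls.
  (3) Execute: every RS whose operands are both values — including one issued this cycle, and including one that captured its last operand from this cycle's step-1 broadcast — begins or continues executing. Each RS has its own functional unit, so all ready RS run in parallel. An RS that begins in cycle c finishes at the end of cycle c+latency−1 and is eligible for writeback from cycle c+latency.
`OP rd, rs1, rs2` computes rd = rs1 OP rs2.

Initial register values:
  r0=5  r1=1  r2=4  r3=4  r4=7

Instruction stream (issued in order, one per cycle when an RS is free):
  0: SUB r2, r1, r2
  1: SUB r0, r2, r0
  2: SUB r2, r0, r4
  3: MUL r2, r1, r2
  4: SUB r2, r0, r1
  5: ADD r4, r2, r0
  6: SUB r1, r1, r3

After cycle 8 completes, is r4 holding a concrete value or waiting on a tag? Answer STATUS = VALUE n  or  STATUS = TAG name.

STATUS = TAG Add3

cycle 1: issue SUB r2<-Add1 // r0:5,r1:1,r2:Add1,r3:4,r4:7
cycle 2: issue SUB r0<-Add2 // r0:Add2,r1:1,r2:Add1,r3:4,r4:7
cycle 3: CDB Add1=-3; issue SUB r2<-Add1 // r0:Add2,r1:1,r2:Add1,r3:4,r4:7
cycle 4: issue MUL r2<-Mul1 // r0:Add2,r1:1,r2:Mul1,r3:4,r4:7
cycle 5: CDB Add2=-8; issue SUB r2<-Add2 // r0:-8,r1:1,r2:Add2,r3:4,r4:7
cycle 6: issue ADD r4<-Add3 // r0:-8,r1:1,r2:Add2,r3:4,r4:Add3
cycle 7: CDB Add1=-15; issue SUB r1<-Add1 // r0:-8,r1:Add1,r2:Add2,r3:4,r4:Add3
cycle 8: CDB Add2=-9 // r0:-8,r1:Add1,r2:-9,r3:4,r4:Add3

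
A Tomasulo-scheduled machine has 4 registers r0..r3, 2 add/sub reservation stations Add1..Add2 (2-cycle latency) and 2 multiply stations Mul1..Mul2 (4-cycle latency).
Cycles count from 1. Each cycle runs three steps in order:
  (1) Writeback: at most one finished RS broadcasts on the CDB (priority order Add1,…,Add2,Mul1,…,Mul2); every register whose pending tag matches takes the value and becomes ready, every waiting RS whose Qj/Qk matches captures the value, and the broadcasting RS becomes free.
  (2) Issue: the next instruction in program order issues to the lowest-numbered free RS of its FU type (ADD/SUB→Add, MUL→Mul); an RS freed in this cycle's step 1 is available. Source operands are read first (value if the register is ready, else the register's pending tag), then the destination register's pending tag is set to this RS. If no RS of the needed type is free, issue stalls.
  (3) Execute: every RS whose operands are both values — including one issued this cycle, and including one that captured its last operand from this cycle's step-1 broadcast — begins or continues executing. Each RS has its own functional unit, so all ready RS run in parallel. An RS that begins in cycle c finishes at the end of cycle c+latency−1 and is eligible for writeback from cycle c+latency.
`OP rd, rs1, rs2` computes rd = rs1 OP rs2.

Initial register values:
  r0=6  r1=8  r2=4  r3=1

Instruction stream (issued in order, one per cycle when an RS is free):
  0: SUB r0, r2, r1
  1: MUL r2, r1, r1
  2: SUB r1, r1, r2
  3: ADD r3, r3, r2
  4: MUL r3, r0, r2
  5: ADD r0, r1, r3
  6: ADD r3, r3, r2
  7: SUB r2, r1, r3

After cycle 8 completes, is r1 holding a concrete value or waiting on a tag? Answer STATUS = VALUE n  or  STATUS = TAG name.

STATUS = VALUE -56

c1: issue SUB r0<-Add1 | r0:Add1,r1:8,r2:4,r3:1
c2: issue MUL r2<-Mul1 | r0:Add1,r1:8,r2:Mul1,r3:1
c3: CDB Add1=-4; issue SUB r1<-Add1 | r0:-4,r1:Add1,r2:Mul1,r3:1
c4: issue ADD r3<-Add2 | r0:-4,r1:Add1,r2:Mul1,r3:Add2
c5: issue MUL r3<-Mul2 | r0:-4,r1:Add1,r2:Mul1,r3:Mul2
c6: CDB Mul1=64; stall | r0:-4,r1:Add1,r2:64,r3:Mul2
c7: stall | r0:-4,r1:Add1,r2:64,r3:Mul2
c8: CDB Add1=-56; issue ADD r0<-Add1 | r0:Add1,r1:-56,r2:64,r3:Mul2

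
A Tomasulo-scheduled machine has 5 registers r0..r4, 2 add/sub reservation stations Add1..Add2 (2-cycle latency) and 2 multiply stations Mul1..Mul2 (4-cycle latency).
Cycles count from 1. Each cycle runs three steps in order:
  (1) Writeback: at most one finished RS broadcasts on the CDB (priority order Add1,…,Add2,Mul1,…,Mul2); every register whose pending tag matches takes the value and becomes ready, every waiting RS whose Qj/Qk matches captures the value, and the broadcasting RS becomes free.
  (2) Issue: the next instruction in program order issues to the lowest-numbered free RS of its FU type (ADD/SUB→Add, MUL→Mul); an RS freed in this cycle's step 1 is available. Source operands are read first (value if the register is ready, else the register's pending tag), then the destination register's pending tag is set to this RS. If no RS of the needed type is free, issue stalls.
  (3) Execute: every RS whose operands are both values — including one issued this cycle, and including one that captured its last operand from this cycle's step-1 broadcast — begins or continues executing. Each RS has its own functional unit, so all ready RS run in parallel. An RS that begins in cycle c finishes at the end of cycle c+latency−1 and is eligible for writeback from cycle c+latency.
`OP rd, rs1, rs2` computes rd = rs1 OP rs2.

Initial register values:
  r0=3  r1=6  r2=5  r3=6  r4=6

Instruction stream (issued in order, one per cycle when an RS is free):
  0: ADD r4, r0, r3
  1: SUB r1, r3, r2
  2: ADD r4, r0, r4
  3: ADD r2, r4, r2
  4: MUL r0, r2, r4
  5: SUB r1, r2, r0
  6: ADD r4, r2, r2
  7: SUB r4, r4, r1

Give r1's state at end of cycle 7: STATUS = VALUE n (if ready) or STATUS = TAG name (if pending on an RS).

STATUS = TAG Add1

cycle 1: issue ADD r4<-Add1 // r0:3,r1:6,r2:5,r3:6,r4:Add1
cycle 2: issue SUB r1<-Add2 // r0:3,r1:Add2,r2:5,r3:6,r4:Add1
cycle 3: CDB Add1=9; issue ADD r4<-Add1 // r0:3,r1:Add2,r2:5,r3:6,r4:Add1
cycle 4: CDB Add2=1; issue ADD r2<-Add2 // r0:3,r1:1,r2:Add2,r3:6,r4:Add1
cycle 5: CDB Add1=12; issue MUL r0<-Mul1 // r0:Mul1,r1:1,r2:Add2,r3:6,r4:12
cycle 6: issue SUB r1<-Add1 // r0:Mul1,r1:Add1,r2:Add2,r3:6,r4:12
cycle 7: CDB Add2=17; issue ADD r4<-Add2 // r0:Mul1,r1:Add1,r2:17,r3:6,r4:Add2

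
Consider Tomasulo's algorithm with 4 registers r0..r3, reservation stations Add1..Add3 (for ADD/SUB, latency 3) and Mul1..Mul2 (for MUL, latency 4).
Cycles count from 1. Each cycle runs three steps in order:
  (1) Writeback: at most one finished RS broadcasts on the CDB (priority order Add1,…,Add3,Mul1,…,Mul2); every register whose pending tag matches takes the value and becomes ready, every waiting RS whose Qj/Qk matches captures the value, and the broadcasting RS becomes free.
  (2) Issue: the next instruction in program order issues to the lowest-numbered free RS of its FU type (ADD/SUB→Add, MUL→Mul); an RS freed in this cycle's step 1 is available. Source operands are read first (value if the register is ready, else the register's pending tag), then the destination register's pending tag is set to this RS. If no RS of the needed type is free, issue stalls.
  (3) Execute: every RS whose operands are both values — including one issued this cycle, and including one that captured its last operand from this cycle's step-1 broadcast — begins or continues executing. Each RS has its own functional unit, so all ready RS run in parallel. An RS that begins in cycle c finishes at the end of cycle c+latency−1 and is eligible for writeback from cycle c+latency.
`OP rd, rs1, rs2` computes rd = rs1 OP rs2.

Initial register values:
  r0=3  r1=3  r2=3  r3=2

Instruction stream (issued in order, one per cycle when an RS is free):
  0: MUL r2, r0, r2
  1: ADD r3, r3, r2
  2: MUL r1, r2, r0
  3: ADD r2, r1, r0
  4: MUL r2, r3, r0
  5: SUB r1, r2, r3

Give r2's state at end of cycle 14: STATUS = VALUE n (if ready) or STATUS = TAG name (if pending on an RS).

c1: issue MUL r2<-Mul1 | r0:3,r1:3,r2:Mul1,r3:2
c2: issue ADD r3<-Add1 | r0:3,r1:3,r2:Mul1,r3:Add1
c3: issue MUL r1<-Mul2 | r0:3,r1:Mul2,r2:Mul1,r3:Add1
c4: issue ADD r2<-Add2 | r0:3,r1:Mul2,r2:Add2,r3:Add1
c5: CDB Mul1=9; issue MUL r2<-Mul1 | r0:3,r1:Mul2,r2:Mul1,r3:Add1
c6: issue SUB r1<-Add3 | r0:3,r1:Add3,r2:Mul1,r3:Add1
c7: - | r0:3,r1:Add3,r2:Mul1,r3:Add1
c8: CDB Add1=11 | r0:3,r1:Add3,r2:Mul1,r3:11
c9: CDB Mul2=27 | r0:3,r1:Add3,r2:Mul1,r3:11
c10: - | r0:3,r1:Add3,r2:Mul1,r3:11
c11: - | r0:3,r1:Add3,r2:Mul1,r3:11
c12: CDB Add2=30 | r0:3,r1:Add3,r2:Mul1,r3:11
c13: CDB Mul1=33 | r0:3,r1:Add3,r2:33,r3:11
c14: - | r0:3,r1:Add3,r2:33,r3:11

STATUS = VALUE 33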